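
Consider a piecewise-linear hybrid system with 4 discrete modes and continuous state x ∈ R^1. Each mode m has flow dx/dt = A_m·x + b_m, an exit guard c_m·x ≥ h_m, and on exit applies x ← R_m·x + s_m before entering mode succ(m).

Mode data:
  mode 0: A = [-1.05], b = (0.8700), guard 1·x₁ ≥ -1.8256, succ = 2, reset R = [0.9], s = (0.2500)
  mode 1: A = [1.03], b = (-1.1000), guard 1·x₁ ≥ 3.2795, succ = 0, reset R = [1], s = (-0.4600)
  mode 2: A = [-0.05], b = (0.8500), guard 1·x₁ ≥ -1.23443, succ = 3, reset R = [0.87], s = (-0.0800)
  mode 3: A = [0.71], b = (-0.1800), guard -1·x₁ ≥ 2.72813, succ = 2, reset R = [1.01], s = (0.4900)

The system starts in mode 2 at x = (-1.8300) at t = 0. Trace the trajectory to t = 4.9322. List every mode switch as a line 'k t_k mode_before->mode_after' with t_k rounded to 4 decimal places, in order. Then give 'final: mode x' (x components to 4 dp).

Mode 2: guard c·x = -1.2344 hit at Δt = 0.6428 (t = 0.6428), x⁻ = (-1.2344) → reset → x⁺ = (-1.1540), jump to mode 3
Mode 3: guard c·x = 2.7281 hit at Δt = 1.0573 (t = 1.7001), x⁻ = (-2.7281) → reset → x⁺ = (-2.2654), jump to mode 2
Mode 2: guard c·x = -1.2344 hit at Δt = 1.1000 (t = 2.8001), x⁻ = (-1.2344) → reset → x⁺ = (-1.1540), jump to mode 3
Mode 3: guard c·x = 2.7281 hit at Δt = 1.0573 (t = 3.8574), x⁻ = (-2.7281) → reset → x⁺ = (-2.2654), jump to mode 2
Mode 2: flow for 1.0748 to horizon, guard not reached → x = (-1.2574)

1 0.6428 2->3
2 1.7001 3->2
3 2.8001 2->3
4 3.8574 3->2
final: 2 -1.2574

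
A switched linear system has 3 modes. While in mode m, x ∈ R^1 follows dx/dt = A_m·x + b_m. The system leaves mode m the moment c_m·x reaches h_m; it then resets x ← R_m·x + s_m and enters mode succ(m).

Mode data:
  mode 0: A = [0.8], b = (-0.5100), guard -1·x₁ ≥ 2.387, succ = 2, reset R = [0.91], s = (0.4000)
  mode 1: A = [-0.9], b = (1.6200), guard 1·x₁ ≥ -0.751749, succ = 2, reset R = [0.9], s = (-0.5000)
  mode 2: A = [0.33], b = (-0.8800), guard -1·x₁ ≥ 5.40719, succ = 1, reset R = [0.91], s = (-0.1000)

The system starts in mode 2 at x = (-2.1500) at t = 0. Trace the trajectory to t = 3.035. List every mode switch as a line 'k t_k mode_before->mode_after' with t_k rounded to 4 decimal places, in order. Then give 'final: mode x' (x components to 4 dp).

Mode 2: guard c·x = 5.4072 hit at Δt = 1.5653 (t = 1.5653), x⁻ = (-5.4072) → reset → x⁺ = (-5.0205), jump to mode 1
Mode 1: guard c·x = -0.7517 hit at Δt = 1.0924 (t = 2.6577), x⁻ = (-0.7517) → reset → x⁺ = (-1.1766), jump to mode 2
Mode 2: flow for 0.3773 to horizon, guard not reached → x = (-1.6862)

1 1.5653 2->1
2 2.6577 1->2
final: 2 -1.6862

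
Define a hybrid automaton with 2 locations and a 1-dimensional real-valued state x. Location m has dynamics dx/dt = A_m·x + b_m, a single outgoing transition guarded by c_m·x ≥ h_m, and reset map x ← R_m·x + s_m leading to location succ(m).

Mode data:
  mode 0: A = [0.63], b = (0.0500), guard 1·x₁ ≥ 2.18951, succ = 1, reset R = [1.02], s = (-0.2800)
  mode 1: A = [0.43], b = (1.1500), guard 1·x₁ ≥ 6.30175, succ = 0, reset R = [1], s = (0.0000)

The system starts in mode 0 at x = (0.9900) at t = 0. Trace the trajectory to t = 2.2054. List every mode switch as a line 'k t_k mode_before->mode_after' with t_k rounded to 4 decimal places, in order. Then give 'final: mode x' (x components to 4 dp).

1 1.1940 0->1
final: 1 4.4745

Mode 0: guard c·x = 2.1895 hit at Δt = 1.1940 (t = 1.1940), x⁻ = (2.1895) → reset → x⁺ = (1.9533), jump to mode 1
Mode 1: flow for 1.0114 to horizon, guard not reached → x = (4.4745)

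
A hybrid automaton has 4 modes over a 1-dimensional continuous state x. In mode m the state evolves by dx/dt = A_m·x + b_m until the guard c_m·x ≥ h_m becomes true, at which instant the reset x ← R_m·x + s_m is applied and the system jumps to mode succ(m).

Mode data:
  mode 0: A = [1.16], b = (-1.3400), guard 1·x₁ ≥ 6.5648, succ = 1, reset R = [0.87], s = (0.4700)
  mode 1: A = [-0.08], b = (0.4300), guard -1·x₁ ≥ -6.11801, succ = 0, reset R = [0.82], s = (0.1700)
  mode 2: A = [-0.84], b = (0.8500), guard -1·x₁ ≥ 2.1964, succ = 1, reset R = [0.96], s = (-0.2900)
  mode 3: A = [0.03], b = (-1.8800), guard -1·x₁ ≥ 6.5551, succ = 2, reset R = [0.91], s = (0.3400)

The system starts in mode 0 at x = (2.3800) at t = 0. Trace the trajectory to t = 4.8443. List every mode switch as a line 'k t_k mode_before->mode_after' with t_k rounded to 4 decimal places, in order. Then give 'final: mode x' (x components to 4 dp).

1 1.2805 0->1
2 2.3035 1->0
3 2.5570 0->1
4 3.5800 1->0
5 3.8334 0->1
final: 1 6.1187

Mode 0: guard c·x = 6.5648 hit at Δt = 1.2805 (t = 1.2805), x⁻ = (6.5648) → reset → x⁺ = (6.1814), jump to mode 1
Mode 1: guard c·x = -6.1180 hit at Δt = 1.0230 (t = 2.3035), x⁻ = (6.1180) → reset → x⁺ = (5.1868), jump to mode 0
Mode 0: guard c·x = 6.5648 hit at Δt = 0.2535 (t = 2.5570), x⁻ = (6.5648) → reset → x⁺ = (6.1814), jump to mode 1
Mode 1: guard c·x = -6.1180 hit at Δt = 1.0230 (t = 3.5800), x⁻ = (6.1180) → reset → x⁺ = (5.1868), jump to mode 0
Mode 0: guard c·x = 6.5648 hit at Δt = 0.2535 (t = 3.8334), x⁻ = (6.5648) → reset → x⁺ = (6.1814), jump to mode 1
Mode 1: flow for 1.0109 to horizon, guard not reached → x = (6.1187)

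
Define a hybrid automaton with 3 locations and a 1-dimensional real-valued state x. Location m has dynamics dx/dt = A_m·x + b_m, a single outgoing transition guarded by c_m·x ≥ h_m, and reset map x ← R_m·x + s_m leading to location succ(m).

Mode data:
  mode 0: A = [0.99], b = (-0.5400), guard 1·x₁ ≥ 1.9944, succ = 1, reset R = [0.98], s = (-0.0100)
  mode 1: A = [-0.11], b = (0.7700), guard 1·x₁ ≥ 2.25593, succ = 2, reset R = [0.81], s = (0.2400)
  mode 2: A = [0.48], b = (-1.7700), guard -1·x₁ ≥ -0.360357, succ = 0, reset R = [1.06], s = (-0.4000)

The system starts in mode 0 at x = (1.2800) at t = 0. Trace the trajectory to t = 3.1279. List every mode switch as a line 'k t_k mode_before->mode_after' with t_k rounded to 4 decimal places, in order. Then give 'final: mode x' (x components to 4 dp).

Mode 0: guard c·x = 1.9944 hit at Δt = 0.6862 (t = 0.6862), x⁻ = (1.9944) → reset → x⁺ = (1.9445), jump to mode 1
Mode 1: guard c·x = 2.2559 hit at Δt = 0.5780 (t = 1.2642), x⁻ = (2.2559) → reset → x⁺ = (2.0673), jump to mode 2
Mode 2: guard c·x = -0.3604 hit at Δt = 1.4991 (t = 2.7633), x⁻ = (0.3604) → reset → x⁺ = (-0.0180), jump to mode 0
Mode 0: flow for 0.3646 to horizon, guard not reached → x = (-0.2630)

1 0.6862 0->1
2 1.2642 1->2
3 2.7633 2->0
final: 0 -0.2630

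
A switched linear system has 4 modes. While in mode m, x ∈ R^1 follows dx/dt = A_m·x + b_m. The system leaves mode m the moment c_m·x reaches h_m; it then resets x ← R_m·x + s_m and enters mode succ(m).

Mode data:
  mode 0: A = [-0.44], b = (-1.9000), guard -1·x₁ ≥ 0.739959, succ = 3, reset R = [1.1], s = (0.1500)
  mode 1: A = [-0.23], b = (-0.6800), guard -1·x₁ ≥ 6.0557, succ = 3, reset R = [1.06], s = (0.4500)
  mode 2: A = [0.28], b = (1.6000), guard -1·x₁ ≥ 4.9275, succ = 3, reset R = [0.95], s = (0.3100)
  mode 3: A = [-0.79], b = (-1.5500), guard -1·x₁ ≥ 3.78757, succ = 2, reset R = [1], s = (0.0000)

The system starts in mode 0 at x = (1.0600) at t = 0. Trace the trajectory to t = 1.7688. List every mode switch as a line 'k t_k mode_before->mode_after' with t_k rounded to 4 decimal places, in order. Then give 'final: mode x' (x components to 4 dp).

1 0.9261 0->3
final: 3 -1.2950

Mode 0: guard c·x = 0.7400 hit at Δt = 0.9261 (t = 0.9261), x⁻ = (-0.7400) → reset → x⁺ = (-0.6640), jump to mode 3
Mode 3: flow for 0.8427 to horizon, guard not reached → x = (-1.2950)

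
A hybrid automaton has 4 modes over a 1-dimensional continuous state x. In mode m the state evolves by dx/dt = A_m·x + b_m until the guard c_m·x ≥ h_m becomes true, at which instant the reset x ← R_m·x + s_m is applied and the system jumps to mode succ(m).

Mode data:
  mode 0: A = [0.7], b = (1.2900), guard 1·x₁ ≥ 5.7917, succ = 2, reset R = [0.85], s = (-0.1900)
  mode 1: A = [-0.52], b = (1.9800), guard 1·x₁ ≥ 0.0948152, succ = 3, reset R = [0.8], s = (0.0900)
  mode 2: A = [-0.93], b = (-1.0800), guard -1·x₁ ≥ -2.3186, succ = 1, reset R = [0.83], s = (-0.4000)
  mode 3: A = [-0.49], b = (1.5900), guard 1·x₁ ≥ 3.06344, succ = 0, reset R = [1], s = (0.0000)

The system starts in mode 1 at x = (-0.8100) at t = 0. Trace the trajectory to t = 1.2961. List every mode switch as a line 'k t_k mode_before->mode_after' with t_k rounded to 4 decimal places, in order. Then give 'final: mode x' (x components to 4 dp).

1 0.4194 1->3
final: 3 1.2411

Mode 1: guard c·x = 0.0948 hit at Δt = 0.4194 (t = 0.4194), x⁻ = (0.0948) → reset → x⁺ = (0.1659), jump to mode 3
Mode 3: flow for 0.8767 to horizon, guard not reached → x = (1.2411)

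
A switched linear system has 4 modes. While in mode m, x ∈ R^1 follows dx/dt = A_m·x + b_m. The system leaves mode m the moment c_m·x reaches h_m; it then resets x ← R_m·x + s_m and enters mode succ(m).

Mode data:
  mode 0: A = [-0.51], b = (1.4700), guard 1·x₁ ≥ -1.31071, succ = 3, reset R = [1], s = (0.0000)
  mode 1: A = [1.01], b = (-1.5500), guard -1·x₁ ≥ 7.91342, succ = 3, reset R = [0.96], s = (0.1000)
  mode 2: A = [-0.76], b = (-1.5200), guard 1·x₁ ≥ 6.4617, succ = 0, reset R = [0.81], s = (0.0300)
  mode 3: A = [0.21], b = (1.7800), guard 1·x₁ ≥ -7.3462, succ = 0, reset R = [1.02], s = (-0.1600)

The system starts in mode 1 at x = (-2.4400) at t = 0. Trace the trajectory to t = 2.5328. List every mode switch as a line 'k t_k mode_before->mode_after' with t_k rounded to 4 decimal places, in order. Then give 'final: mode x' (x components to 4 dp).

Mode 1: guard c·x = 7.9134 hit at Δt = 0.8573 (t = 0.8573), x⁻ = (-7.9134) → reset → x⁺ = (-7.4969), jump to mode 3
Mode 3: guard c·x = -7.3462 hit at Δt = 0.6815 (t = 1.5388), x⁻ = (-7.3462) → reset → x⁺ = (-7.6531), jump to mode 0
Mode 0: flow for 0.9940 to horizon, guard not reached → x = (-3.4636)

1 0.8573 1->3
2 1.5388 3->0
final: 0 -3.4636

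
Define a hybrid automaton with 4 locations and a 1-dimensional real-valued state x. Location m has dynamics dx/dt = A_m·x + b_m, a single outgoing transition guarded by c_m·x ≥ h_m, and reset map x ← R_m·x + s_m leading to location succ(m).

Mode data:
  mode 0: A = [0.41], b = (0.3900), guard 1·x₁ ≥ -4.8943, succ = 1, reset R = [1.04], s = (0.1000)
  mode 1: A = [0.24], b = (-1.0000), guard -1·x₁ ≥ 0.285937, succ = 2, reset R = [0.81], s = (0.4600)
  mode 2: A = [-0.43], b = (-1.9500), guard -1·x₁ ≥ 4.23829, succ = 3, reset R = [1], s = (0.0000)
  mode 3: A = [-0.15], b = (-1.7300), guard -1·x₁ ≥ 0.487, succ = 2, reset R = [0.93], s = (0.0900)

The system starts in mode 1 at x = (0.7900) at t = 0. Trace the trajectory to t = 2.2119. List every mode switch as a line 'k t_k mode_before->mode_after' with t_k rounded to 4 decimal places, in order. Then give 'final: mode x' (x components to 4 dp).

Mode 1: guard c·x = 0.2859 hit at Δt = 1.1525 (t = 1.1525), x⁻ = (-0.2859) → reset → x⁺ = (0.2284), jump to mode 2
Mode 2: flow for 1.0594 to horizon, guard not reached → x = (-1.5145)

1 1.1525 1->2
final: 2 -1.5145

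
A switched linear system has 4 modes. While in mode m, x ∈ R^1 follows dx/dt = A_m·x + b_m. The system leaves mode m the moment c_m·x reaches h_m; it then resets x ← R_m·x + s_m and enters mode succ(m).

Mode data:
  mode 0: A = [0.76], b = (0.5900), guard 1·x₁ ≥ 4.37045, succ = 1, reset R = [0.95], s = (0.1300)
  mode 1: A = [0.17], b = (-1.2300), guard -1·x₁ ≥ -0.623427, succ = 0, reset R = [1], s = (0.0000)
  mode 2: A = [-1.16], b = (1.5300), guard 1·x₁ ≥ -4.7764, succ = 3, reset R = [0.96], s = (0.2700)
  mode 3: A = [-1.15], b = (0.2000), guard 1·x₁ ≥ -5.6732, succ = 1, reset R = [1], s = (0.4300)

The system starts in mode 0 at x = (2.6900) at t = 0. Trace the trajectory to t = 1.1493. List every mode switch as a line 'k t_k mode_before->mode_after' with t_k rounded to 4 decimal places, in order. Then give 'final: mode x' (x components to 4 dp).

1 0.5201 0->1
final: 1 3.9485

Mode 0: guard c·x = 4.3704 hit at Δt = 0.5201 (t = 0.5201), x⁻ = (4.3704) → reset → x⁺ = (4.2819), jump to mode 1
Mode 1: flow for 0.6292 to horizon, guard not reached → x = (3.9485)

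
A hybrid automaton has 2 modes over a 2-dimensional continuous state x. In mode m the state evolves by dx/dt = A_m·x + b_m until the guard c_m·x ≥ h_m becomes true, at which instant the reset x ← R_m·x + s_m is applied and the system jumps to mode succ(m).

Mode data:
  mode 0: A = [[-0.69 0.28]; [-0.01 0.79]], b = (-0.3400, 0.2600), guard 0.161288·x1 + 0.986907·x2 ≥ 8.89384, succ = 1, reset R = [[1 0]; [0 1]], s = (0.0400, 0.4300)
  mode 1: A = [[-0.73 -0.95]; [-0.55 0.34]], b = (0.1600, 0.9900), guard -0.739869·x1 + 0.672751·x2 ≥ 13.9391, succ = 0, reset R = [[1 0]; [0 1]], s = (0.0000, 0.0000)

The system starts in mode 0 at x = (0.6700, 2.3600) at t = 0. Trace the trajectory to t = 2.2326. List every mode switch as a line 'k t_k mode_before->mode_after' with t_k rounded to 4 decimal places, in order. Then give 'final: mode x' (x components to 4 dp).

Mode 0: guard c·x = 8.8938 hit at Δt = 1.5488 (t = 1.5488), x⁻ = (1.3707, 8.7878) → reset → x⁺ = (1.4107, 9.2178), jump to mode 1
Mode 1: flow for 0.6838 to horizon, guard not reached → x = (-4.7000, 13.0583)

1 1.5488 0->1
final: 1 -4.7000 13.0583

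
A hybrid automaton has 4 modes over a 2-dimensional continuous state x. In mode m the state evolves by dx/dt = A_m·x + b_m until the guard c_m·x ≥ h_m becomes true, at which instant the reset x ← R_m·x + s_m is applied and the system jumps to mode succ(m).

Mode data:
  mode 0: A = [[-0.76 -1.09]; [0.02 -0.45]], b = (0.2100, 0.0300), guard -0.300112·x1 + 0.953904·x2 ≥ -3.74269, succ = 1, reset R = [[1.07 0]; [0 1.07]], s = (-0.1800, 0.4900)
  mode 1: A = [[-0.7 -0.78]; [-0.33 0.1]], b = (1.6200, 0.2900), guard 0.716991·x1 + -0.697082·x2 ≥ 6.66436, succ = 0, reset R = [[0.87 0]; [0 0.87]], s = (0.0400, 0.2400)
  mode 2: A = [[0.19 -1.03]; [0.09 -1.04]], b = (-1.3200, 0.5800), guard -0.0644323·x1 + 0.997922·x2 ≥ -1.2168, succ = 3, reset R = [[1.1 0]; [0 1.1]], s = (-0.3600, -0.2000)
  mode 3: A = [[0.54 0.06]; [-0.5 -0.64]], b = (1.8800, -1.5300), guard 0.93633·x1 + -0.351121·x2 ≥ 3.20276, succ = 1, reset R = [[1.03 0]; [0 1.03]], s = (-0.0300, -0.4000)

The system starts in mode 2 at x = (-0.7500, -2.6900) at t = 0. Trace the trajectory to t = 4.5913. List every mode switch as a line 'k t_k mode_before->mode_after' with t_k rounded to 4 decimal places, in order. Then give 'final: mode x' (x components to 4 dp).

Mode 2: guard c·x = -1.2168 hit at Δt = 0.5752 (t = 0.5752), x⁻ = (-0.4420, -1.2479) → reset → x⁺ = (-0.8463, -1.5727), jump to mode 3
Mode 3: guard c·x = 3.2028 hit at Δt = 1.5947 (t = 2.1699), x⁻ = (2.4728, -2.5274) → reset → x⁺ = (2.5170, -3.0032), jump to mode 1
Mode 1: guard c·x = 6.6644 hit at Δt = 1.2138 (t = 3.3837), x⁻ = (4.8344, -4.5879) → reset → x⁺ = (4.2459, -3.7515), jump to mode 0
Mode 0: guard c·x = -3.7427 hit at Δt = 0.8053 (t = 4.1890), x⁻ = (4.4266, -2.5309) → reset → x⁺ = (4.5565, -2.2180), jump to mode 1
Mode 1: flow for 0.4023 to horizon, guard not reached → x = (4.6973, -2.8151)

1 0.5752 2->3
2 2.1699 3->1
3 3.3837 1->0
4 4.1890 0->1
final: 1 4.6973 -2.8151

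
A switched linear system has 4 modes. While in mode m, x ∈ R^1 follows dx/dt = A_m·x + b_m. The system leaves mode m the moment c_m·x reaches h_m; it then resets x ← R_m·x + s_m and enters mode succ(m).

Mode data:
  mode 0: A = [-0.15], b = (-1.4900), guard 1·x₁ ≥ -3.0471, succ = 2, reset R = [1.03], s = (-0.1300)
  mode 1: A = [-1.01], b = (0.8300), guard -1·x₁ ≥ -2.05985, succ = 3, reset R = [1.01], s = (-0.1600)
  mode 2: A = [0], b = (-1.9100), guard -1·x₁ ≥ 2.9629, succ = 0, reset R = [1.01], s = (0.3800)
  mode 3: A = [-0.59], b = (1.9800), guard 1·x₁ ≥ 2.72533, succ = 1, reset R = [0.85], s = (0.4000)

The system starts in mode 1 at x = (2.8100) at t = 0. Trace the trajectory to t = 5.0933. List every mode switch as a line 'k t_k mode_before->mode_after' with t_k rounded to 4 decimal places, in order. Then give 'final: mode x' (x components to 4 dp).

Mode 1: guard c·x = -2.0598 hit at Δt = 0.4690 (t = 0.4690), x⁻ = (2.0599) → reset → x⁺ = (1.9204), jump to mode 3
Mode 3: guard c·x = 2.7253 hit at Δt = 1.3942 (t = 1.8632), x⁻ = (2.7253) → reset → x⁺ = (2.7165), jump to mode 1
Mode 1: guard c·x = -2.0598 hit at Δt = 0.4213 (t = 2.2845), x⁻ = (2.0598) → reset → x⁺ = (1.9204), jump to mode 3
Mode 3: guard c·x = 2.7253 hit at Δt = 1.3942 (t = 3.6787), x⁻ = (2.7253) → reset → x⁺ = (2.7165), jump to mode 1
Mode 1: guard c·x = -2.0598 hit at Δt = 0.4213 (t = 4.1001), x⁻ = (2.0598) → reset → x⁺ = (1.9204), jump to mode 3
Mode 3: flow for 0.9932 to horizon, guard not reached → x = (2.5570)

1 0.4690 1->3
2 1.8632 3->1
3 2.2845 1->3
4 3.6787 3->1
5 4.1001 1->3
final: 3 2.5570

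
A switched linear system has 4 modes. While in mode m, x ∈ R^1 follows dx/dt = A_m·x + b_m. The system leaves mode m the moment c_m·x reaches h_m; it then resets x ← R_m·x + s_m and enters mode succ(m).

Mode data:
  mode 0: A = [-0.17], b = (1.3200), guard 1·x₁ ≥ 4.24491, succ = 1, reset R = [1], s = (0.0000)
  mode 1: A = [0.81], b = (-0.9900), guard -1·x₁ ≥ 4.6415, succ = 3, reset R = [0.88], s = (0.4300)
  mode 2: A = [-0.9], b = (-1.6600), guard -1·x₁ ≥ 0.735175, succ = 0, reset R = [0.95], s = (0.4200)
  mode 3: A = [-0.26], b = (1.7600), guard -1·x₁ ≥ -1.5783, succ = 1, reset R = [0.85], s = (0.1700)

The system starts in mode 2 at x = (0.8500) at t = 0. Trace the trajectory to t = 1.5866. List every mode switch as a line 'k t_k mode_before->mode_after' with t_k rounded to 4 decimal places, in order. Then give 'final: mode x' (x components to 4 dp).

Mode 2: guard c·x = 0.7352 hit at Δt = 0.9861 (t = 0.9861), x⁻ = (-0.7352) → reset → x⁺ = (-0.2784), jump to mode 0
Mode 0: flow for 0.6005 to horizon, guard not reached → x = (0.5021)

1 0.9861 2->0
final: 0 0.5021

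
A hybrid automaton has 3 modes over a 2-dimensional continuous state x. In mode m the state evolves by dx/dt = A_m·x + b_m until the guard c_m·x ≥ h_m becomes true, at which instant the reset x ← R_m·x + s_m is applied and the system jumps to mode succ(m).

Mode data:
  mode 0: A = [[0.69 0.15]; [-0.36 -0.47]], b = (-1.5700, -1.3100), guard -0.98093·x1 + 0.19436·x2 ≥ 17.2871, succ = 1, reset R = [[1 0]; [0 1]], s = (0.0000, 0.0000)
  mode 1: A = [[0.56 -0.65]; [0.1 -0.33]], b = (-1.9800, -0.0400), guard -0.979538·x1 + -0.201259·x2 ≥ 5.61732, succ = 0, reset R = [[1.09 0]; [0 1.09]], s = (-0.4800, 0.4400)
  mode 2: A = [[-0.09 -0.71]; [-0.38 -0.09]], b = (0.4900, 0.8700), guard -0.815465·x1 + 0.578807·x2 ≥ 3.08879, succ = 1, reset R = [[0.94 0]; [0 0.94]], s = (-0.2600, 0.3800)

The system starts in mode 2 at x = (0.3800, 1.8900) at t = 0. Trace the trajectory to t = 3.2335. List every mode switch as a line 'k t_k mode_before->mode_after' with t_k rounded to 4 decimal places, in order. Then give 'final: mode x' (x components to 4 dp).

Mode 2: guard c·x = 3.0888 hit at Δt = 1.5676 (t = 1.5676), x⁻ = (-1.5240, 3.1893) → reset → x⁺ = (-1.6926, 3.3779), jump to mode 1
Mode 1: guard c·x = 5.6173 hit at Δt = 0.7548 (t = 2.3224), x⁻ = (-6.2162, 2.3438) → reset → x⁺ = (-7.2557, 2.9947), jump to mode 0
Mode 0: flow for 0.9111 to horizon, guard not reached → x = (-14.9815, 3.9158)

1 1.5676 2->1
2 2.3224 1->0
final: 0 -14.9815 3.9158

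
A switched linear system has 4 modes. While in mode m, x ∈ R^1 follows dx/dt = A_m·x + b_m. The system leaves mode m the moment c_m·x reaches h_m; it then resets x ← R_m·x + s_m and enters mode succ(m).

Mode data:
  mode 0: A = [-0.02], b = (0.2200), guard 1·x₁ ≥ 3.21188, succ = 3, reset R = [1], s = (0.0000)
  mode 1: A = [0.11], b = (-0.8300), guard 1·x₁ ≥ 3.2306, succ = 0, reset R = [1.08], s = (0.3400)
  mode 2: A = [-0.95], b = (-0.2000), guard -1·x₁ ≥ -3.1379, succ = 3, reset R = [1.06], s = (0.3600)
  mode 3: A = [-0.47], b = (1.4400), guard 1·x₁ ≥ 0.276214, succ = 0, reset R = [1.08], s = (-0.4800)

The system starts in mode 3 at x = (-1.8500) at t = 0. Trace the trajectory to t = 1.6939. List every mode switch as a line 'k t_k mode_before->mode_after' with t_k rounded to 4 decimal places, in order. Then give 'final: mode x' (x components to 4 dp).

Mode 3: guard c·x = 0.2762 hit at Δt = 1.2061 (t = 1.2061), x⁻ = (0.2762) → reset → x⁺ = (-0.1817), jump to mode 0
Mode 0: flow for 0.4878 to horizon, guard not reached → x = (-0.0731)

1 1.2061 3->0
final: 0 -0.0731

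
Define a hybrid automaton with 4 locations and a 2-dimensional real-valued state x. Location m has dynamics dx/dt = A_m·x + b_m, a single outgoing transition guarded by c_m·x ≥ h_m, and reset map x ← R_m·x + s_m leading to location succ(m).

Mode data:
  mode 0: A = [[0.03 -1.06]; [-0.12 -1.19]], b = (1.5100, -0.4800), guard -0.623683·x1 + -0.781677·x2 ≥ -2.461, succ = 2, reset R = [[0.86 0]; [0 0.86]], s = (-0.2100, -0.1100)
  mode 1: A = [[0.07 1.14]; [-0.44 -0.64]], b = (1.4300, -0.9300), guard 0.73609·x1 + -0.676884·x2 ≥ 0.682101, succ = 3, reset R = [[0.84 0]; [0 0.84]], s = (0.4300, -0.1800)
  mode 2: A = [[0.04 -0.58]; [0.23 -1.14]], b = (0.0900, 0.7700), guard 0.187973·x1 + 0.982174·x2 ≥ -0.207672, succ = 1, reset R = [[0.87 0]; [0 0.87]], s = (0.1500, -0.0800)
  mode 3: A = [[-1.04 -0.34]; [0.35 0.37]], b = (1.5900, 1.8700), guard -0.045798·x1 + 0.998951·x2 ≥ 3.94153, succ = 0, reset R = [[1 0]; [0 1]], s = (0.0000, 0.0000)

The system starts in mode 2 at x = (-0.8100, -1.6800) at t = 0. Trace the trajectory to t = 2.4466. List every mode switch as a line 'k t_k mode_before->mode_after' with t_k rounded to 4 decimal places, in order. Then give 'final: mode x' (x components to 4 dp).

Mode 2: guard c·x = -0.2077 hit at Δt = 0.9793 (t = 0.9793), x⁻ = (-0.2934, -0.1553) → reset → x⁺ = (-0.1053, -0.2151), jump to mode 1
Mode 1: guard c·x = 0.6821 hit at Δt = 0.5009 (t = 1.4802), x⁻ = (0.3871, -0.5868) → reset → x⁺ = (0.7552, -0.6729), jump to mode 3
Mode 3: flow for 0.9664 to horizon, guard not reached → x = (1.1237, 1.6257)

1 0.9793 2->1
2 1.4802 1->3
final: 3 1.1237 1.6257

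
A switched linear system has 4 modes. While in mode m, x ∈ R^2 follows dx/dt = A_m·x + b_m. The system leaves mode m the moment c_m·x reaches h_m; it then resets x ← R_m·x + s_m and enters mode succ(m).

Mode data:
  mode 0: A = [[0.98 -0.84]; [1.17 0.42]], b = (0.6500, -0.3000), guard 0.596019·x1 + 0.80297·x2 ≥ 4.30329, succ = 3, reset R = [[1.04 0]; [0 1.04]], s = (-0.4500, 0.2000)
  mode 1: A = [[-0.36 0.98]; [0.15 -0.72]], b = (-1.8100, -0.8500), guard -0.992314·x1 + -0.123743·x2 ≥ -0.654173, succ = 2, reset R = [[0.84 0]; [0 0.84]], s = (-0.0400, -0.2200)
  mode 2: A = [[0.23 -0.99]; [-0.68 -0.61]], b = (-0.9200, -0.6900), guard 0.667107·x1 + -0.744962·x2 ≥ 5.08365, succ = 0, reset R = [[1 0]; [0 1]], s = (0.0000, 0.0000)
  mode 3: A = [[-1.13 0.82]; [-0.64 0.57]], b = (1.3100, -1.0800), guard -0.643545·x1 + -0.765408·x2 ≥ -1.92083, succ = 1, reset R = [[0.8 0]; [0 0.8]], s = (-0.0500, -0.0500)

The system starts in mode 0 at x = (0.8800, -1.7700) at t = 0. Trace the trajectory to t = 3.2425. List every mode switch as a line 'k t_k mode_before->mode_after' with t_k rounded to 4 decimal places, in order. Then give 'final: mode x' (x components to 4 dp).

1 1.0730 0->3
2 1.6280 3->1
3 2.3266 1->2
final: 2 0.7252 -1.1799

Mode 0: guard c·x = 4.3033 hit at Δt = 1.0730 (t = 1.0730), x⁻ = (5.4838, 1.2888) → reset → x⁺ = (5.2531, 1.5403), jump to mode 3
Mode 3: guard c·x = -1.9208 hit at Δt = 0.5550 (t = 1.6280), x⁻ = (3.4986, -0.4321) → reset → x⁺ = (2.7489, -0.3956), jump to mode 1
Mode 1: guard c·x = -0.6542 hit at Δt = 0.6986 (t = 2.3266), x⁻ = (0.7306, -0.5722) → reset → x⁺ = (0.5737, -0.7006), jump to mode 2
Mode 2: flow for 0.9159 to horizon, guard not reached → x = (0.7252, -1.1799)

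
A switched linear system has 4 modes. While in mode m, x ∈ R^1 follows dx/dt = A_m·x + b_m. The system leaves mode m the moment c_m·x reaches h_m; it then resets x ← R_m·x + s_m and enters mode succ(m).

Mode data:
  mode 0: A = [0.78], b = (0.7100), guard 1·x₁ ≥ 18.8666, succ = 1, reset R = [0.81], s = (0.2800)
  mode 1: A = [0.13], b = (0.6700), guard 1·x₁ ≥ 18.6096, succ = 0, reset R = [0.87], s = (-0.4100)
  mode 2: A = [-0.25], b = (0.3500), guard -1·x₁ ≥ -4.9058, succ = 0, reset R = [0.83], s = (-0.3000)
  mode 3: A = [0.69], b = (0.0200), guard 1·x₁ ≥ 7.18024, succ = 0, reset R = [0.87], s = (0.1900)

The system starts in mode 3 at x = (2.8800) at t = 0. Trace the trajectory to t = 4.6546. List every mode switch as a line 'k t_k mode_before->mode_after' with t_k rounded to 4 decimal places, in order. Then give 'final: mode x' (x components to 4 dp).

1 1.3153 3->0
2 2.5848 0->1
3 3.6406 1->0
4 3.8581 0->1
final: 1 17.8219

Mode 3: guard c·x = 7.1802 hit at Δt = 1.3153 (t = 1.3153), x⁻ = (7.1802) → reset → x⁺ = (6.4368), jump to mode 0
Mode 0: guard c·x = 18.8666 hit at Δt = 1.2695 (t = 2.5848), x⁻ = (18.8666) → reset → x⁺ = (15.5619), jump to mode 1
Mode 1: guard c·x = 18.6096 hit at Δt = 1.0558 (t = 3.6406), x⁻ = (18.6096) → reset → x⁺ = (15.7804), jump to mode 0
Mode 0: guard c·x = 18.8666 hit at Δt = 0.2175 (t = 3.8581), x⁻ = (18.8666) → reset → x⁺ = (15.5619), jump to mode 1
Mode 1: flow for 0.7965 to horizon, guard not reached → x = (17.8219)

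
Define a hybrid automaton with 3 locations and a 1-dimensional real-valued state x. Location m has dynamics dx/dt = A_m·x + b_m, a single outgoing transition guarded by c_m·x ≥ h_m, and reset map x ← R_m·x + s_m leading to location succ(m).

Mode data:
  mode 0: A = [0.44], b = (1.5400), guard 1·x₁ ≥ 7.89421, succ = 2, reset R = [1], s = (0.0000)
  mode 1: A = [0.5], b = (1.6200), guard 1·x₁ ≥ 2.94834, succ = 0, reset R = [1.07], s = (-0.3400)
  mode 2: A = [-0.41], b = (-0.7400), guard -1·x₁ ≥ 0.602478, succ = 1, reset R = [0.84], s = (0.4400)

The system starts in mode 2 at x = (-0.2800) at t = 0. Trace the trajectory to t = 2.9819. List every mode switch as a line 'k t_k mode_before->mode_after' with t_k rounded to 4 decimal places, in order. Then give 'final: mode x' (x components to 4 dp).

1 0.5795 2->1
2 1.9149 1->0
final: 0 6.5983

Mode 2: guard c·x = 0.6025 hit at Δt = 0.5795 (t = 0.5795), x⁻ = (-0.6025) → reset → x⁺ = (-0.0661), jump to mode 1
Mode 1: guard c·x = 2.9483 hit at Δt = 1.3354 (t = 1.9149), x⁻ = (2.9483) → reset → x⁺ = (2.8147), jump to mode 0
Mode 0: flow for 1.0670 to horizon, guard not reached → x = (6.5983)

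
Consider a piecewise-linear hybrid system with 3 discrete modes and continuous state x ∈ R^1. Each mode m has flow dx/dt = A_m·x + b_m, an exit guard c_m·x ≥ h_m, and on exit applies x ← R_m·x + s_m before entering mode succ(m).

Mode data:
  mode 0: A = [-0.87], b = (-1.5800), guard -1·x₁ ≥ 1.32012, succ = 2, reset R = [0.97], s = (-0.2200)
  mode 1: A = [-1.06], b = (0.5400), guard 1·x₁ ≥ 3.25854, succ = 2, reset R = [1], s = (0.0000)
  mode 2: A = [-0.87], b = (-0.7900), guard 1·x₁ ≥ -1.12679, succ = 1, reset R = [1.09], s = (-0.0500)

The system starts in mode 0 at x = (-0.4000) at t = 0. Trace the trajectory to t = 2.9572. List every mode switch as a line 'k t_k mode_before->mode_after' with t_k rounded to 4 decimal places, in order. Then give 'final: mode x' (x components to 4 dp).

Mode 0: guard c·x = 1.3201 hit at Δt = 1.2059 (t = 1.2059), x⁻ = (-1.3201) → reset → x⁺ = (-1.5005), jump to mode 2
Mode 2: guard c·x = -1.1268 hit at Δt = 1.1453 (t = 2.3512), x⁻ = (-1.1268) → reset → x⁺ = (-1.2782), jump to mode 1
Mode 1: flow for 0.6060 to horizon, guard not reached → x = (-0.4309)

1 1.2059 0->2
2 2.3512 2->1
final: 1 -0.4309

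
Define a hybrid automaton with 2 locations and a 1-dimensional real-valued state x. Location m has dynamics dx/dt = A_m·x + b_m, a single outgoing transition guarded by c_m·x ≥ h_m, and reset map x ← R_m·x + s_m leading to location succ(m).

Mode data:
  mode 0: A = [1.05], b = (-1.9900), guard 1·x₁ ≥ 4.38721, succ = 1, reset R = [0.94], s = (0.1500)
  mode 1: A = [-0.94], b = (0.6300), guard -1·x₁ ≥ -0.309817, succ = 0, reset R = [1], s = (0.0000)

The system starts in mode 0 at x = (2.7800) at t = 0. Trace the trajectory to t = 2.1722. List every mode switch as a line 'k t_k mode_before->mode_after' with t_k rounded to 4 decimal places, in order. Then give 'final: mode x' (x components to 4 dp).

Mode 0: guard c·x = 4.3872 hit at Δt = 0.9862 (t = 0.9862), x⁻ = (4.3872) → reset → x⁺ = (4.2740), jump to mode 1
Mode 1: flow for 1.1860 to horizon, guard not reached → x = (1.8521)

1 0.9862 0->1
final: 1 1.8521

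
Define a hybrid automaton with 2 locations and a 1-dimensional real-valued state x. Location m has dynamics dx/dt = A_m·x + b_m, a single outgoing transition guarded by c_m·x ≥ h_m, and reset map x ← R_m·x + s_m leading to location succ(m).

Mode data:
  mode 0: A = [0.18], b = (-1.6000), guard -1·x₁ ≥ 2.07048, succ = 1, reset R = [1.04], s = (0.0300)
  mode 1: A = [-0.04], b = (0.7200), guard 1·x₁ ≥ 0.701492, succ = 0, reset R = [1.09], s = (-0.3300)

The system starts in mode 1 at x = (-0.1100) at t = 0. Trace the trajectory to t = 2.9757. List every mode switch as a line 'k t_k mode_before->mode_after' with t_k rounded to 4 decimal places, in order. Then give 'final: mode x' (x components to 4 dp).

1 1.1461 1->0
2 2.5879 0->1
final: 1 -1.8136

Mode 1: guard c·x = 0.7015 hit at Δt = 1.1461 (t = 1.1461), x⁻ = (0.7015) → reset → x⁺ = (0.4346), jump to mode 0
Mode 0: guard c·x = 2.0705 hit at Δt = 1.4418 (t = 2.5879), x⁻ = (-2.0705) → reset → x⁺ = (-2.1233), jump to mode 1
Mode 1: flow for 0.3878 to horizon, guard not reached → x = (-1.8136)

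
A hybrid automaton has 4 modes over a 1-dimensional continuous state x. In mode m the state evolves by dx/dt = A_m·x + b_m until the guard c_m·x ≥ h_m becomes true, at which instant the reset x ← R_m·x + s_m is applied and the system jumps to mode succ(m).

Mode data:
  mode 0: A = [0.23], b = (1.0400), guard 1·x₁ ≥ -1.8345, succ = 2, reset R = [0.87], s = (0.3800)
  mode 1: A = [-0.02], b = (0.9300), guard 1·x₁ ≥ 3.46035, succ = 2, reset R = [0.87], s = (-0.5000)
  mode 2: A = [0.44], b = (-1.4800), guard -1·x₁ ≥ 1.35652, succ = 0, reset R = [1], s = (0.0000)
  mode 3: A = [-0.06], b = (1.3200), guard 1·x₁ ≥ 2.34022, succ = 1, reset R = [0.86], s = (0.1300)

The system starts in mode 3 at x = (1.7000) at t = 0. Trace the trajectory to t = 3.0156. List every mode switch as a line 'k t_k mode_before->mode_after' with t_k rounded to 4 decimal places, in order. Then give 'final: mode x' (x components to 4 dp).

1 0.5341 3->1
2 2.0420 1->2
final: 2 2.0543

Mode 3: guard c·x = 2.3402 hit at Δt = 0.5341 (t = 0.5341), x⁻ = (2.3402) → reset → x⁺ = (2.1426), jump to mode 1
Mode 1: guard c·x = 3.4604 hit at Δt = 1.5079 (t = 2.0420), x⁻ = (3.4604) → reset → x⁺ = (2.5105), jump to mode 2
Mode 2: flow for 0.9736 to horizon, guard not reached → x = (2.0543)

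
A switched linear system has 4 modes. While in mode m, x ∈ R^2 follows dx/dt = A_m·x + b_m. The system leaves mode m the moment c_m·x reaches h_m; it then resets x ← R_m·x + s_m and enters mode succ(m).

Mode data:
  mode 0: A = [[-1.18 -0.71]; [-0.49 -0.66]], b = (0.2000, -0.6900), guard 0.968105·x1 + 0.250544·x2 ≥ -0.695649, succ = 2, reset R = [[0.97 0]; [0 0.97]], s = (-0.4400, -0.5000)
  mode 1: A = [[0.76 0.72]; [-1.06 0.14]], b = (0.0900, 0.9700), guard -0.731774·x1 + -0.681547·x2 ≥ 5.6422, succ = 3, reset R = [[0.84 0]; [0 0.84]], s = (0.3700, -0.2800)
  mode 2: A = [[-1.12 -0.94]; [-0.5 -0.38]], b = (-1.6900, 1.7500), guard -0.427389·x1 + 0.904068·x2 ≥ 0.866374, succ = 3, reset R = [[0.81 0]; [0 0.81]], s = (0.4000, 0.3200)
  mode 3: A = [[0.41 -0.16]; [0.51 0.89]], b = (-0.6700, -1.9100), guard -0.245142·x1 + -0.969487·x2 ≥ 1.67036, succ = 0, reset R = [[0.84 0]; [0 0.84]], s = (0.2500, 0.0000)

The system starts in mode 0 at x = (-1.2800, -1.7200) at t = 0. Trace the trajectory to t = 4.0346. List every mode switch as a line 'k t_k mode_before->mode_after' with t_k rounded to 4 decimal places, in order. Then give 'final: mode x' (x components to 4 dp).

1 0.4210 0->2
2 1.4141 2->3
3 2.2535 3->0
4 2.4699 0->2
5 3.3213 2->3
final: 3 -1.1838 -1.0116

Mode 0: guard c·x = -0.6956 hit at Δt = 0.4210 (t = 0.4210), x⁻ = (-0.3507, -1.4216) → reset → x⁺ = (-0.7802, -1.8789), jump to mode 2
Mode 2: guard c·x = 0.8664 hit at Δt = 0.9931 (t = 1.4141), x⁻ = (-1.0265, 0.4730) → reset → x⁺ = (-0.4315, 0.7032), jump to mode 3
Mode 3: guard c·x = 1.6704 hit at Δt = 0.8394 (t = 2.2535), x⁻ = (-1.2589, -1.4046) → reset → x⁺ = (-0.8074, -1.1799), jump to mode 0
Mode 0: guard c·x = -0.6956 hit at Δt = 0.2164 (t = 2.4699), x⁻ = (-0.4334, -1.1020) → reset → x⁺ = (-0.8604, -1.5689), jump to mode 2
Mode 2: guard c·x = 0.8664 hit at Δt = 0.8514 (t = 3.3213), x⁻ = (-1.0746, 0.4503) → reset → x⁺ = (-0.4704, 0.6847), jump to mode 3
Mode 3: flow for 0.7133 to horizon, guard not reached → x = (-1.1838, -1.0116)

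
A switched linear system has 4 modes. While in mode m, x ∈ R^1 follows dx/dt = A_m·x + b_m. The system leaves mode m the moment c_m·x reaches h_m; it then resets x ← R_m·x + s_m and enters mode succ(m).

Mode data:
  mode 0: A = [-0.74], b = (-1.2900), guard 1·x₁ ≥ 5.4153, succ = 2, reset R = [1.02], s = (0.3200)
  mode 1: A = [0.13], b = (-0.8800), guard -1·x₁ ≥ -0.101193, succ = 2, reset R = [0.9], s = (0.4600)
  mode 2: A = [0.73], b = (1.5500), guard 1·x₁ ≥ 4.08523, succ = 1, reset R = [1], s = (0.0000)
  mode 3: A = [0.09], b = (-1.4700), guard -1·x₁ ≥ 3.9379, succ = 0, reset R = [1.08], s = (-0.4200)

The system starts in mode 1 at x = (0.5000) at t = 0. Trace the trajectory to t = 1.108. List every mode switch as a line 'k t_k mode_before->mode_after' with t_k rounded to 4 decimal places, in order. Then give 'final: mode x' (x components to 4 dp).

1 0.4744 1->2
final: 2 2.1238

Mode 1: guard c·x = -0.1012 hit at Δt = 0.4744 (t = 0.4744), x⁻ = (0.1012) → reset → x⁺ = (0.5511), jump to mode 2
Mode 2: flow for 0.6336 to horizon, guard not reached → x = (2.1238)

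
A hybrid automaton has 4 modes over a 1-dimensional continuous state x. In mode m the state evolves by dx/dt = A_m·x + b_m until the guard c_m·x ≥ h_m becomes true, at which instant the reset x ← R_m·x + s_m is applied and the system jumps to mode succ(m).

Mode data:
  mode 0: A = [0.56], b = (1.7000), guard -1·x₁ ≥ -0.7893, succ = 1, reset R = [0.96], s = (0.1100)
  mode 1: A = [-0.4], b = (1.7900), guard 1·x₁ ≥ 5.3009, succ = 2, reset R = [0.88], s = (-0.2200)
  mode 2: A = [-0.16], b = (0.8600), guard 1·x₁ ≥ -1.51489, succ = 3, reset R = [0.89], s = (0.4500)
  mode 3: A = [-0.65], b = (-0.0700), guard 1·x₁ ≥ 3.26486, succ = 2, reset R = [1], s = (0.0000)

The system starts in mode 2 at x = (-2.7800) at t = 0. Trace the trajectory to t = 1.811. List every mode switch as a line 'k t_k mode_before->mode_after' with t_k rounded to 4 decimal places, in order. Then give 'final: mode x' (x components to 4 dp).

1 1.0536 2->3
final: 3 -0.5909

Mode 2: guard c·x = -1.5149 hit at Δt = 1.0536 (t = 1.0536), x⁻ = (-1.5149) → reset → x⁺ = (-0.8983), jump to mode 3
Mode 3: flow for 0.7574 to horizon, guard not reached → x = (-0.5909)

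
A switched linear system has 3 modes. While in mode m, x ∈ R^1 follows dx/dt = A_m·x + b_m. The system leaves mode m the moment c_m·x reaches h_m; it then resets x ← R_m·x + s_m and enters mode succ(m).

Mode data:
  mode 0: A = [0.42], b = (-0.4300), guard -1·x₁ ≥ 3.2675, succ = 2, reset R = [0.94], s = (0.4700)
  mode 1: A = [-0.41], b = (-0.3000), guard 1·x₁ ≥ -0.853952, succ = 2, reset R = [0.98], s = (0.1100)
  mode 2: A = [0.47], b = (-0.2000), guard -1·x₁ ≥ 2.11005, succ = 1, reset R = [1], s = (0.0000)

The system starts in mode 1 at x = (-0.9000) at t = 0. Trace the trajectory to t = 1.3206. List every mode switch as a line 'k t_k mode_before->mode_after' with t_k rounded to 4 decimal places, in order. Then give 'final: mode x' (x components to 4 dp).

Mode 1: guard c·x = -0.8540 hit at Δt = 0.7797 (t = 0.7797), x⁻ = (-0.8540) → reset → x⁺ = (-0.7269), jump to mode 2
Mode 2: flow for 0.5409 to horizon, guard not reached → x = (-1.0604)

1 0.7797 1->2
final: 2 -1.0604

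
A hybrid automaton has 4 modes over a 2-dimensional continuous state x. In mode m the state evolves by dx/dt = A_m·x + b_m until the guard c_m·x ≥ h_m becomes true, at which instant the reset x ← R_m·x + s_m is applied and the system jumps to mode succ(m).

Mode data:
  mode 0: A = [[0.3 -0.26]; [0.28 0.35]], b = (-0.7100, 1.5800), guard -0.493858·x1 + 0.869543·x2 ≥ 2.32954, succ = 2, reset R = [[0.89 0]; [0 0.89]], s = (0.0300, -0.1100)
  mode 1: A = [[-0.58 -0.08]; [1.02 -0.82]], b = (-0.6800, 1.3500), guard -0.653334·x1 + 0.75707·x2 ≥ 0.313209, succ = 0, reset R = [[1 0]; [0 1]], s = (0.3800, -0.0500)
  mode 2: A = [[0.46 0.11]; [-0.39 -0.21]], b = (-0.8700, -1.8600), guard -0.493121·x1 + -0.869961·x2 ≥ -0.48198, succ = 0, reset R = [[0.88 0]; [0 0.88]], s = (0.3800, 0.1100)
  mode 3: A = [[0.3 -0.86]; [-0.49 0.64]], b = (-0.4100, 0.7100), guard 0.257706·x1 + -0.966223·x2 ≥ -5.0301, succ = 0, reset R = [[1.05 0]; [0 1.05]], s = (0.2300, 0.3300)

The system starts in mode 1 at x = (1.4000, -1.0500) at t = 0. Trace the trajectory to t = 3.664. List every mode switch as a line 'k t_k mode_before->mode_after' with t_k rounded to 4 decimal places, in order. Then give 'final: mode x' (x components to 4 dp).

Mode 1: guard c·x = 0.3132 hit at Δt = 0.8217 (t = 0.8217), x⁻ = (0.4194, 0.7757) → reset → x⁺ = (0.7994, 0.7257), jump to mode 0
Mode 0: guard c·x = 2.3295 hit at Δt = 0.8435 (t = 1.6652), x⁻ = (-0.0551, 2.6478) → reset → x⁺ = (-0.0190, 2.2465), jump to mode 2
Mode 2: guard c·x = -0.4820 hit at Δt = 0.6609 (t = 2.3261), x⁻ = (-0.5645, 0.8740) → reset → x⁺ = (-0.1168, 0.8791), jump to mode 0
Mode 0: guard c·x = 2.3295 hit at Δt = 0.6473 (t = 2.9733), x⁻ = (-0.9247, 2.1539) → reset → x⁺ = (-0.7929, 1.8070), jump to mode 2
Mode 2: guard c·x = -0.4820 hit at Δt = 0.3280 (t = 3.3014), x⁻ = (-1.1712, 1.2179) → reset → x⁺ = (-0.6507, 1.1818), jump to mode 0
Mode 0: flow for 0.3626 to horizon, guard not reached → x = (-1.1479, 1.8568)

1 0.8217 1->0
2 1.6652 0->2
3 2.3261 2->0
4 2.9733 0->2
5 3.3014 2->0
final: 0 -1.1479 1.8568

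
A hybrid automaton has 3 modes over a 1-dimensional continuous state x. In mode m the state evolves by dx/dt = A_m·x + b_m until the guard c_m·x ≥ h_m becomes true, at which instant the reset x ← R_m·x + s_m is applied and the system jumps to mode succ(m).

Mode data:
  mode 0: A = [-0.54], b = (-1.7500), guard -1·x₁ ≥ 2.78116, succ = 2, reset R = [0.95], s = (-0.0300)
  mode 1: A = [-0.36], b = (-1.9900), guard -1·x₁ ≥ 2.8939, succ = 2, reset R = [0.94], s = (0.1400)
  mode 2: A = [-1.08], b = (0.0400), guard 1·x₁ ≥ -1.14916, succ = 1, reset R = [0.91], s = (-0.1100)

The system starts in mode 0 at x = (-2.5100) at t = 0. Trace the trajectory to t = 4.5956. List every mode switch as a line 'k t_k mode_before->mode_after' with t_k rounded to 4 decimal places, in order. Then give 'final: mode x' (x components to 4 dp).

Mode 0: guard c·x = 2.7812 hit at Δt = 0.8588 (t = 0.8588), x⁻ = (-2.7812) → reset → x⁺ = (-2.6721), jump to mode 2
Mode 2: guard c·x = -1.1492 hit at Δt = 0.7647 (t = 1.6235), x⁻ = (-1.1492) → reset → x⁺ = (-1.1557), jump to mode 1
Mode 1: guard c·x = 2.8939 hit at Δt = 1.4077 (t = 3.0312), x⁻ = (-2.8939) → reset → x⁺ = (-2.5803), jump to mode 2
Mode 2: guard c·x = -1.1492 hit at Δt = 0.7328 (t = 3.7640), x⁻ = (-1.1492) → reset → x⁺ = (-1.1557), jump to mode 1
Mode 1: flow for 0.8316 to horizon, guard not reached → x = (-2.2869)

1 0.8588 0->2
2 1.6235 2->1
3 3.0312 1->2
4 3.7640 2->1
final: 1 -2.2869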